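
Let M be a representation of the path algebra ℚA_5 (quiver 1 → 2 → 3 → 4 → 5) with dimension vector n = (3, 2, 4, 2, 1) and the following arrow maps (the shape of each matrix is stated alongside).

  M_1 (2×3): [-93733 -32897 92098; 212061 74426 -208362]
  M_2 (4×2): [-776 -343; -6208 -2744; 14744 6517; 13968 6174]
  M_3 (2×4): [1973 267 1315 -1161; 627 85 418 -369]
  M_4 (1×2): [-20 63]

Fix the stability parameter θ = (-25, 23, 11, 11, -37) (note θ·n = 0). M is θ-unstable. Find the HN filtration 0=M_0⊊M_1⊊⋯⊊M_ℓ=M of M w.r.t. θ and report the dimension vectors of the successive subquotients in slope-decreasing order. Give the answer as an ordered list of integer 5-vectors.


Barcode: M ≅ I[1,1], I[1,2], I[1,5], I[3,3]^2, I[3,4]. HN layers by μ_θ (4 steps, strictly decreasing):
  μ^(1)=23; μ^(2)=11; μ^(3)=2; μ^(4)=-25

((0, 1, 0, 0, 0); (0, 0, 3, 1, 0); (0, 1, 1, 1, 1); (3, 0, 0, 0, 0))


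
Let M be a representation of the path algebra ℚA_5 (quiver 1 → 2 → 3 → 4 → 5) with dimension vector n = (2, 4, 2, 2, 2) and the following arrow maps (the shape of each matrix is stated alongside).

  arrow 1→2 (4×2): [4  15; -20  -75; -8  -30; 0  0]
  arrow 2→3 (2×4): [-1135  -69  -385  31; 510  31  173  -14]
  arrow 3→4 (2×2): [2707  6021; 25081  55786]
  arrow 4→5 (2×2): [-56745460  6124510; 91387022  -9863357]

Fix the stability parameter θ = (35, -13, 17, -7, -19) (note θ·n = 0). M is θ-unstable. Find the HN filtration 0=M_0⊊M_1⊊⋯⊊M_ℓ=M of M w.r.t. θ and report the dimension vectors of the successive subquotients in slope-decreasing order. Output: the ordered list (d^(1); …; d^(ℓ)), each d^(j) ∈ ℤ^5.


Via rank(M_{q-1}∘⋯∘M_p): M ≅ I[1,1], I[1,4], I[2,2]^2, I[2,5], I[5,5].
μ_θ-semistable layers: μ^(1)=35; μ^(2)=8; μ^(3)=-3; μ^(4)=-13; μ^(5)=-19

((1, 0, 0, 0, 0); (1, 1, 1, 1, 0); (0, 0, 1, 1, 1); (0, 3, 0, 0, 0); (0, 0, 0, 0, 1))


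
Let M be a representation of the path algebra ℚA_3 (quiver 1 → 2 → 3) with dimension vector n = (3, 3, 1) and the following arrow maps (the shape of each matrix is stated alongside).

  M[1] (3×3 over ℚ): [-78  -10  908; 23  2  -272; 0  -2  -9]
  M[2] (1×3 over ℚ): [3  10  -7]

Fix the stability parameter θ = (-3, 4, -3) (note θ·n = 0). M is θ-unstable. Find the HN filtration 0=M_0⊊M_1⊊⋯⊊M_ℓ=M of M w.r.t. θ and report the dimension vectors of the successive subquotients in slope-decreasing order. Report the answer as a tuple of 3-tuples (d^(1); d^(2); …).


Interval decomposition of M: I[1,2]^2, I[1,3].
HN type (ℓ=3): μ^(1)=4; μ^(2)=1/2; μ^(3)=-3

((0, 2, 0); (0, 1, 1); (3, 0, 0))


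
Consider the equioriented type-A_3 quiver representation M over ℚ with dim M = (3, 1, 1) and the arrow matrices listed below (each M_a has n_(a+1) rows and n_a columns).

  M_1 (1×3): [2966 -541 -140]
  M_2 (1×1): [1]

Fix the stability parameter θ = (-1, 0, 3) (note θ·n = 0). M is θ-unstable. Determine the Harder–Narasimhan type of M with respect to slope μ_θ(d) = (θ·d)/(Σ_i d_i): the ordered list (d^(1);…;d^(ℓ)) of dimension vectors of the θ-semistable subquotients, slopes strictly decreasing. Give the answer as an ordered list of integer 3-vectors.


Barcode: M ≅ I[1,1]^2, I[1,3]. HN layers by μ_θ (3 steps, strictly decreasing):
  μ^(1)=3; μ^(2)=0; μ^(3)=-1

((0, 0, 1); (0, 1, 0); (3, 0, 0))


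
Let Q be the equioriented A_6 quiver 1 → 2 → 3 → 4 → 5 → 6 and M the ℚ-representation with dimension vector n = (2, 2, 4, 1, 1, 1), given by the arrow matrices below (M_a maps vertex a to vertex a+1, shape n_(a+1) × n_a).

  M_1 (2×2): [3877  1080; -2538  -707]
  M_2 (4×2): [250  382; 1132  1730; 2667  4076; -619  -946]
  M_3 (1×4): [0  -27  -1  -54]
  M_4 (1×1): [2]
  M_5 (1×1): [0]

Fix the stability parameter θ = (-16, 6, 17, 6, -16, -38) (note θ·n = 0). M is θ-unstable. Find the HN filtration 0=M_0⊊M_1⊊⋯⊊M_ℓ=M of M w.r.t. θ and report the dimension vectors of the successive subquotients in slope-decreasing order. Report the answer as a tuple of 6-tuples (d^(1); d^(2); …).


Interval decomposition of M: I[1,3], I[1,5], I[3,3]^2, I[6,6].
HN type (ℓ=5): μ^(1)=17; μ^(2)=6; μ^(3)=13/4; μ^(4)=-16; μ^(5)=-38

((0, 0, 3, 0, 0, 0); (0, 1, 0, 0, 0, 0); (0, 1, 1, 1, 1, 0); (2, 0, 0, 0, 0, 0); (0, 0, 0, 0, 0, 1))


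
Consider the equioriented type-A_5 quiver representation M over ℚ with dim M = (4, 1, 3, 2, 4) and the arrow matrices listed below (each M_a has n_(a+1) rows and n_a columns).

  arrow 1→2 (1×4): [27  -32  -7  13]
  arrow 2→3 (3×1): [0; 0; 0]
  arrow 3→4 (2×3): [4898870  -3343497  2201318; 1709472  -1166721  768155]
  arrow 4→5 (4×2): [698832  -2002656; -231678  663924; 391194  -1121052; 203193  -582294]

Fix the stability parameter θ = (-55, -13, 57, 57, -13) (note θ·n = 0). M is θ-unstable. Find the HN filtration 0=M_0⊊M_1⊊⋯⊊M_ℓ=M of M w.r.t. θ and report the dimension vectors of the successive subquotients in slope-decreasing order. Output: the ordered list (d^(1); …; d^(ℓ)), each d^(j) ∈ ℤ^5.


Barcode: M ≅ I[1,1]^3, I[1,2], I[3,3], I[3,4], I[3,5], I[5,5]^3. HN layers by μ_θ (4 steps, strictly decreasing):
  μ^(1)=57; μ^(2)=101/3; μ^(3)=-13; μ^(4)=-55

((0, 0, 2, 1, 0); (0, 0, 1, 1, 1); (0, 1, 0, 0, 3); (4, 0, 0, 0, 0))


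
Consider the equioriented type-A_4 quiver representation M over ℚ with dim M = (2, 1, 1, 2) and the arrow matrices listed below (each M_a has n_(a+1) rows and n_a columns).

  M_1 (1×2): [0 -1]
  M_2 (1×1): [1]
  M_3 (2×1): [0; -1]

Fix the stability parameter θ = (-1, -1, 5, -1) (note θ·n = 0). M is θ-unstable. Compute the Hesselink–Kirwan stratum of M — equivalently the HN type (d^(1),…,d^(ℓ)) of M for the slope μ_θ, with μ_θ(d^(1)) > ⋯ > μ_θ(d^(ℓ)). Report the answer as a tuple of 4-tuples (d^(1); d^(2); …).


Via rank(M_{q-1}∘⋯∘M_p): M ≅ I[1,1], I[1,4], I[4,4].
μ_θ-semistable layers: μ^(1)=2; μ^(2)=-1

((0, 0, 1, 1); (2, 1, 0, 1))


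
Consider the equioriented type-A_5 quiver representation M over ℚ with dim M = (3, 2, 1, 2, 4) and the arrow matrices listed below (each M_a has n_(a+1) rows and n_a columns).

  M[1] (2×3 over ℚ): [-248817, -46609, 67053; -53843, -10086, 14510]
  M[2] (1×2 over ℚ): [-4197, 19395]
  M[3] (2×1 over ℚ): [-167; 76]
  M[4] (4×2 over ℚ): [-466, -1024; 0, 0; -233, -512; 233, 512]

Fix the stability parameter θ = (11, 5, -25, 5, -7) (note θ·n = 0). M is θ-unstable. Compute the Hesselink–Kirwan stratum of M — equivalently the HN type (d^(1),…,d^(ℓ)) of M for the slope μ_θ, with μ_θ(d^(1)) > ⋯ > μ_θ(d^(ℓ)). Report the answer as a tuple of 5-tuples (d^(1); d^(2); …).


Barcode: M ≅ I[1,1], I[1,2], I[1,5], I[4,4], I[5,5]^3. HN layers by μ_θ (6 steps, strictly decreasing):
  μ^(1)=11; μ^(2)=8; μ^(3)=5; μ^(4)=-1; μ^(5)=-3; μ^(6)=-7

((1, 0, 0, 0, 0); (1, 1, 0, 0, 0); (0, 0, 0, 1, 0); (0, 0, 0, 1, 1); (1, 1, 1, 0, 0); (0, 0, 0, 0, 3))


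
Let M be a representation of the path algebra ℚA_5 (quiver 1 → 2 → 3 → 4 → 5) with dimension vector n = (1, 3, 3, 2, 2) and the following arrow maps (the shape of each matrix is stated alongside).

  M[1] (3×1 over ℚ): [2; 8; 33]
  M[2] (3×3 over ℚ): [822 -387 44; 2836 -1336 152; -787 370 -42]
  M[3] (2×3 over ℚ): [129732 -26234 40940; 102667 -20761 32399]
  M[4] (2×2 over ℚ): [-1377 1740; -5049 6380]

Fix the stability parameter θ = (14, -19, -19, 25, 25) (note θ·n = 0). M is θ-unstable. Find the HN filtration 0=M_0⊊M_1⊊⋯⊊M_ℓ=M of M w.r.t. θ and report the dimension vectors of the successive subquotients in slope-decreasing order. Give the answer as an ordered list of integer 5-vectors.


Barcode: M ≅ I[1,2], I[2,3], I[2,4], I[3,5], I[5,5]. HN layers by μ_θ (3 steps, strictly decreasing):
  μ^(1)=25; μ^(2)=-5/2; μ^(3)=-19

((0, 0, 0, 2, 2); (1, 1, 0, 0, 0); (0, 2, 3, 0, 0))


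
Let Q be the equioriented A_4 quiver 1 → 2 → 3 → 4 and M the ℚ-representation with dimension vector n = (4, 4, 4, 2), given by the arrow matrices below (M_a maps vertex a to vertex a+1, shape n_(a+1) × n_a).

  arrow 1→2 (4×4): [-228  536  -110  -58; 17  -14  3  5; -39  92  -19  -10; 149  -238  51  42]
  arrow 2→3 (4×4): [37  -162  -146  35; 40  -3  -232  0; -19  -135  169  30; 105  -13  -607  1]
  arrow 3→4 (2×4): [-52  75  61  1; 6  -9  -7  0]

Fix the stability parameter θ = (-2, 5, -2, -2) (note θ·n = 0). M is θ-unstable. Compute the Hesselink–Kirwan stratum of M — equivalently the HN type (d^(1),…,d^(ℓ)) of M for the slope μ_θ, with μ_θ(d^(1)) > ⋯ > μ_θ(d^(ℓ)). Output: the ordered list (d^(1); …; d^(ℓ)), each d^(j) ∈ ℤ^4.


Interval decomposition of M: I[1,3]^2, I[1,4]^2.
HN type (ℓ=3): μ^(1)=3/2; μ^(2)=1/3; μ^(3)=-2

((0, 2, 2, 0); (0, 2, 2, 2); (4, 0, 0, 0))


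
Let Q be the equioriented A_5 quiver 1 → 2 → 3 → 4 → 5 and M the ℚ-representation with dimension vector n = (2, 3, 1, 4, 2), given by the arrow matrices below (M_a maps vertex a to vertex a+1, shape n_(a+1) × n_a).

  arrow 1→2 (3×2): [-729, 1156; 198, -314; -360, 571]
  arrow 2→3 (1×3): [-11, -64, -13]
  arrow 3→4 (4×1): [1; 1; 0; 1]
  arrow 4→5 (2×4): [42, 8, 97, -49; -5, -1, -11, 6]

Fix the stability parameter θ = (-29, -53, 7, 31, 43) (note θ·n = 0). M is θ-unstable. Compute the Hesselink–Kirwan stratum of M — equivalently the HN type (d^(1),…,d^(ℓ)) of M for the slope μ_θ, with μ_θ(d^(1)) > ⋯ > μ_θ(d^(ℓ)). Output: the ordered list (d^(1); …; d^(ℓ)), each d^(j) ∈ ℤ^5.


Barcode: M ≅ I[1,2], I[1,5], I[2,2], I[4,4]^2, I[4,5]. HN layers by μ_θ (5 steps, strictly decreasing):
  μ^(1)=43; μ^(2)=31; μ^(3)=7; μ^(4)=-41; μ^(5)=-53

((0, 0, 0, 0, 2); (0, 0, 0, 4, 0); (0, 0, 1, 0, 0); (2, 2, 0, 0, 0); (0, 1, 0, 0, 0))


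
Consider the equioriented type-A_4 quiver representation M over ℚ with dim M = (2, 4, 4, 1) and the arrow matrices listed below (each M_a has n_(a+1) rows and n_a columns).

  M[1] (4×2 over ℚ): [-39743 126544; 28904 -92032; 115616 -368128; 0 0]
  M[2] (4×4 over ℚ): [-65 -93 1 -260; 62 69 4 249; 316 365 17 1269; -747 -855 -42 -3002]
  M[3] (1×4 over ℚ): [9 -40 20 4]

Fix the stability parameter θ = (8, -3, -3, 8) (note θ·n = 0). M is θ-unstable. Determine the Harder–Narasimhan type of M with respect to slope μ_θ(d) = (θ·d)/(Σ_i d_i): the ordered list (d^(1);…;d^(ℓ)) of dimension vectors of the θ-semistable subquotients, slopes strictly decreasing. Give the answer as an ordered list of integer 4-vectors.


Barcode: M ≅ I[1,1], I[1,4], I[2,3]^3. HN layers by μ_θ (3 steps, strictly decreasing):
  μ^(1)=8; μ^(2)=2/3; μ^(3)=-3

((1, 0, 0, 1); (1, 1, 1, 0); (0, 3, 3, 0))


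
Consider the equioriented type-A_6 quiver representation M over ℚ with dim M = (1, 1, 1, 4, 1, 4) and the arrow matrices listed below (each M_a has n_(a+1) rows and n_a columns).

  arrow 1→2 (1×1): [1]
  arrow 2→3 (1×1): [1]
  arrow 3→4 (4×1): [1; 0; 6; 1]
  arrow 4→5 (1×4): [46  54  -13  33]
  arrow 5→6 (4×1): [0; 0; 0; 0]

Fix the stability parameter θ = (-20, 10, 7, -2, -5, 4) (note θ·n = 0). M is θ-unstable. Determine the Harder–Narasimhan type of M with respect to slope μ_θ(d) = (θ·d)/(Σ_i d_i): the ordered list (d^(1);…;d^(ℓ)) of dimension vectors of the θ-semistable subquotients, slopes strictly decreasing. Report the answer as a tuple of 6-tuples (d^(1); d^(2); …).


Interval decomposition of M: I[1,5], I[4,4]^3, I[6,6]^4.
HN type (ℓ=4): μ^(1)=4; μ^(2)=5/2; μ^(3)=-2; μ^(4)=-20

((0, 0, 0, 0, 0, 4); (0, 1, 1, 1, 1, 0); (0, 0, 0, 3, 0, 0); (1, 0, 0, 0, 0, 0))


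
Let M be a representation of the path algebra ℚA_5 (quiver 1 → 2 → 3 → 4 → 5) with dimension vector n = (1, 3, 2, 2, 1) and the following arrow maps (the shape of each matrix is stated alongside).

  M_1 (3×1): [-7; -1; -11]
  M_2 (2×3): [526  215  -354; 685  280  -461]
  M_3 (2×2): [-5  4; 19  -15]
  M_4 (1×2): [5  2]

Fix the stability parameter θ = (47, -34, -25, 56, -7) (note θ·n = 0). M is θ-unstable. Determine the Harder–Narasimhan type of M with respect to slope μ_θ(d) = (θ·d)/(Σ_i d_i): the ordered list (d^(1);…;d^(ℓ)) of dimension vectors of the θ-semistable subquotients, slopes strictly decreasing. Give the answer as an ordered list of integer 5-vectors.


Interval decomposition of M: I[1,5], I[2,2], I[2,4].
HN type (ℓ=5): μ^(1)=56; μ^(2)=49/2; μ^(3)=-4; μ^(4)=-25; μ^(5)=-34

((0, 0, 0, 1, 0); (0, 0, 0, 1, 1); (1, 1, 1, 0, 0); (0, 0, 1, 0, 0); (0, 2, 0, 0, 0))


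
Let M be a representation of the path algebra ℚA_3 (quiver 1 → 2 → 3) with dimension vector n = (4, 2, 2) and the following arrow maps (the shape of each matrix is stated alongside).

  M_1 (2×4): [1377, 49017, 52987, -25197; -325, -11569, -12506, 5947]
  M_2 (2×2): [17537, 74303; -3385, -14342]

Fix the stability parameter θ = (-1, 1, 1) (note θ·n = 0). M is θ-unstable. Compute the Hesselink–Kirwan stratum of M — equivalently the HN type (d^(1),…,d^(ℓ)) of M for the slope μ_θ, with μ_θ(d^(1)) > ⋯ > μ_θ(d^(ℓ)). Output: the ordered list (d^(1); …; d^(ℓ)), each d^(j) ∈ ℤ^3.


Barcode: M ≅ I[1,1]^2, I[1,3]^2. HN layers by μ_θ (2 steps, strictly decreasing):
  μ^(1)=1; μ^(2)=-1

((0, 2, 2); (4, 0, 0))


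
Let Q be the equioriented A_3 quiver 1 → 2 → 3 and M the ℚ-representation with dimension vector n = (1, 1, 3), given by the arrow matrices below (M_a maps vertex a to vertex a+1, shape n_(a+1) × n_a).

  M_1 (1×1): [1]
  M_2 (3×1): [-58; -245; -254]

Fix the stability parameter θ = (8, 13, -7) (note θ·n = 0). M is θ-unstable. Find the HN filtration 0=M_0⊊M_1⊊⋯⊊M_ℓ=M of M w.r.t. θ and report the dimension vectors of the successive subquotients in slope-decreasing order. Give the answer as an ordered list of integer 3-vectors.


Interval decomposition of M: I[1,3], I[3,3]^2.
HN type (ℓ=2): μ^(1)=14/3; μ^(2)=-7

((1, 1, 1); (0, 0, 2))


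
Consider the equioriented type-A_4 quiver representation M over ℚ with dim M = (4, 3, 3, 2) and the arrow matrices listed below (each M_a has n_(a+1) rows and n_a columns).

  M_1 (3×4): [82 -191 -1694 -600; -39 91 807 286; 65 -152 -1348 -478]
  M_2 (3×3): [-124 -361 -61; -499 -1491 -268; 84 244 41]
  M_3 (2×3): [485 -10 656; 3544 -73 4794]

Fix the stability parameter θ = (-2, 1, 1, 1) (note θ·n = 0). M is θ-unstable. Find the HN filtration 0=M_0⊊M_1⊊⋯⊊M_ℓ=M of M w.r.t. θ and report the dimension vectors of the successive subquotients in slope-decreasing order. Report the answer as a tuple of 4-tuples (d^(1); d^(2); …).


Interval decomposition of M: I[1,1], I[1,3], I[1,4]^2.
HN type (ℓ=2): μ^(1)=1; μ^(2)=-2

((0, 3, 3, 2); (4, 0, 0, 0))


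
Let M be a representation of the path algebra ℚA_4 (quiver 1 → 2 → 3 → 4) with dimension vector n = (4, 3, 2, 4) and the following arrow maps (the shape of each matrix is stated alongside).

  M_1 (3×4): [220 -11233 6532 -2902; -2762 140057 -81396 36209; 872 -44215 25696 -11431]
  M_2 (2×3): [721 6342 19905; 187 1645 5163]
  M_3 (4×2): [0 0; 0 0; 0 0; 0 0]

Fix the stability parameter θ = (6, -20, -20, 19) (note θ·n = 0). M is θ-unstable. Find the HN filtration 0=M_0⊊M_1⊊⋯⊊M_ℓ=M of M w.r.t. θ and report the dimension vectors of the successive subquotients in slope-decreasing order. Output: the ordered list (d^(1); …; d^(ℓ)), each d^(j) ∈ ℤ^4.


Barcode: M ≅ I[1,1], I[1,2], I[1,3]^2, I[4,4]^4. HN layers by μ_θ (4 steps, strictly decreasing):
  μ^(1)=19; μ^(2)=6; μ^(3)=-7; μ^(4)=-34/3

((0, 0, 0, 4); (1, 0, 0, 0); (1, 1, 0, 0); (2, 2, 2, 0))


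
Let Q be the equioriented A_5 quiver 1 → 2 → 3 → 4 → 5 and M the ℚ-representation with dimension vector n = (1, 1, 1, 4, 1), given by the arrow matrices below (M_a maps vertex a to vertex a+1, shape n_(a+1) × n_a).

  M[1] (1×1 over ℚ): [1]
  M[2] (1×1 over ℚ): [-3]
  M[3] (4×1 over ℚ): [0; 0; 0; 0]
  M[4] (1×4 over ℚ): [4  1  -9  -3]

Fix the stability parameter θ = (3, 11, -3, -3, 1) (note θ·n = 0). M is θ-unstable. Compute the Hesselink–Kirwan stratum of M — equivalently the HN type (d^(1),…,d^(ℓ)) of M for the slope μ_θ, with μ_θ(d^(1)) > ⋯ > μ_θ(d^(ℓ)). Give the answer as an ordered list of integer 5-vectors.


Interval decomposition of M: I[1,3], I[4,4]^3, I[4,5].
HN type (ℓ=4): μ^(1)=4; μ^(2)=3; μ^(3)=1; μ^(4)=-3

((0, 1, 1, 0, 0); (1, 0, 0, 0, 0); (0, 0, 0, 0, 1); (0, 0, 0, 4, 0))


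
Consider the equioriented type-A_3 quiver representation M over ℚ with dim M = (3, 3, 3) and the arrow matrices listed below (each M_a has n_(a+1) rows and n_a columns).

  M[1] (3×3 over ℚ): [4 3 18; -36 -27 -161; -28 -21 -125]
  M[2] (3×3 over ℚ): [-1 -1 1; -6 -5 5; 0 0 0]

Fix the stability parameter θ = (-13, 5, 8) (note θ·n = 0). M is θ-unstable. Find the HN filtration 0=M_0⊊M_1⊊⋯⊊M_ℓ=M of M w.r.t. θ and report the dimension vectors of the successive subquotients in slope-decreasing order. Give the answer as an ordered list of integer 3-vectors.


Barcode: M ≅ I[1,1], I[1,2], I[1,3], I[2,3], I[3,3]. HN layers by μ_θ (3 steps, strictly decreasing):
  μ^(1)=8; μ^(2)=5; μ^(3)=-13

((0, 0, 3); (0, 3, 0); (3, 0, 0))


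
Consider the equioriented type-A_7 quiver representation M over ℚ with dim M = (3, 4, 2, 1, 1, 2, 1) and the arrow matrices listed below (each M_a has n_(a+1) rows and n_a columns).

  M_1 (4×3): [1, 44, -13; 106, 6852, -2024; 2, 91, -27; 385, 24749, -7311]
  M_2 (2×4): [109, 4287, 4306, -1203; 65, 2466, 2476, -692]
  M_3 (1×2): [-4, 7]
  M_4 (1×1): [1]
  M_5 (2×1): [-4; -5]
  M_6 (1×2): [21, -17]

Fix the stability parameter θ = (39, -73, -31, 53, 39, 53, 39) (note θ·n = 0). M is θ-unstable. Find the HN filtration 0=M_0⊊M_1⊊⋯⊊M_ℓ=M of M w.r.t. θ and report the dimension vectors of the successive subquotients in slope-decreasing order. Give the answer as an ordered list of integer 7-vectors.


Via rank(M_{q-1}∘⋯∘M_p): M ≅ I[1,2], I[1,3], I[1,7], I[2,2], I[6,6].
μ_θ-semistable layers: μ^(1)=53; μ^(2)=46; μ^(3)=-17; μ^(4)=-65/3; μ^(5)=-73

((0, 0, 0, 0, 0, 1, 0); (0, 0, 0, 1, 1, 1, 1); (1, 1, 0, 0, 0, 0, 0); (2, 2, 2, 0, 0, 0, 0); (0, 1, 0, 0, 0, 0, 0))


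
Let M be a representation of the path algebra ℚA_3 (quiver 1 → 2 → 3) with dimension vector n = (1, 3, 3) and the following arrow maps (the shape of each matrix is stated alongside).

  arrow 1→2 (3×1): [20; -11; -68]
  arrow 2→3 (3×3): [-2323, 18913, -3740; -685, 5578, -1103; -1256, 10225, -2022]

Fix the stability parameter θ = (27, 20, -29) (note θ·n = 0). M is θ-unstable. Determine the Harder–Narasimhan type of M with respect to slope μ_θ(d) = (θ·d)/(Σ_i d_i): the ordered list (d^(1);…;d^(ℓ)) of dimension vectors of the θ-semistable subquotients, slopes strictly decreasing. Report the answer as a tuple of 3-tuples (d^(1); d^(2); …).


Interval decomposition of M: I[1,3], I[2,3]^2.
HN type (ℓ=2): μ^(1)=6; μ^(2)=-9/2

((1, 1, 1); (0, 2, 2))


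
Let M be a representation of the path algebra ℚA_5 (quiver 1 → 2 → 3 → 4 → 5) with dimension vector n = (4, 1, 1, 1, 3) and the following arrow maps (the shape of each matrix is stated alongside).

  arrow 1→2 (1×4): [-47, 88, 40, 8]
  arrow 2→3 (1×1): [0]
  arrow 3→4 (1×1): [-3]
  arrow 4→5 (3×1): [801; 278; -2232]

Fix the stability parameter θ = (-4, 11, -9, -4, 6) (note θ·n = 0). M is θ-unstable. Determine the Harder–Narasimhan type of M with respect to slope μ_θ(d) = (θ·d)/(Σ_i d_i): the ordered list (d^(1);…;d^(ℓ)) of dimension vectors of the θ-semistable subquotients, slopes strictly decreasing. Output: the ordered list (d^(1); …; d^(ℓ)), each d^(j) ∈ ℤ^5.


Barcode: M ≅ I[1,1]^3, I[1,2], I[3,5], I[5,5]^2. HN layers by μ_θ (4 steps, strictly decreasing):
  μ^(1)=11; μ^(2)=6; μ^(3)=-4; μ^(4)=-9

((0, 1, 0, 0, 0); (0, 0, 0, 0, 3); (4, 0, 0, 1, 0); (0, 0, 1, 0, 0))


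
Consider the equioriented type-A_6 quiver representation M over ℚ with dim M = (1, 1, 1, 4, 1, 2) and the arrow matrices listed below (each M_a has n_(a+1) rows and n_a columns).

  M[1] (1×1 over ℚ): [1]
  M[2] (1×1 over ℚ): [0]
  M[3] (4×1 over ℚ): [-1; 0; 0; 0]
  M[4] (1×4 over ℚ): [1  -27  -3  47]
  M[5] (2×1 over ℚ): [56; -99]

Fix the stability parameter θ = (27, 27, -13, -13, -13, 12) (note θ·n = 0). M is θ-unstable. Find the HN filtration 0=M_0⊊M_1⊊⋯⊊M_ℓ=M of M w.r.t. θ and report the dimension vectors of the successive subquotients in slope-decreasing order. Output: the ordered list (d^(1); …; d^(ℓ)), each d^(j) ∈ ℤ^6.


Barcode: M ≅ I[1,2], I[3,6], I[4,4]^3, I[6,6]. HN layers by μ_θ (3 steps, strictly decreasing):
  μ^(1)=27; μ^(2)=12; μ^(3)=-13

((1, 1, 0, 0, 0, 0); (0, 0, 0, 0, 0, 2); (0, 0, 1, 4, 1, 0))


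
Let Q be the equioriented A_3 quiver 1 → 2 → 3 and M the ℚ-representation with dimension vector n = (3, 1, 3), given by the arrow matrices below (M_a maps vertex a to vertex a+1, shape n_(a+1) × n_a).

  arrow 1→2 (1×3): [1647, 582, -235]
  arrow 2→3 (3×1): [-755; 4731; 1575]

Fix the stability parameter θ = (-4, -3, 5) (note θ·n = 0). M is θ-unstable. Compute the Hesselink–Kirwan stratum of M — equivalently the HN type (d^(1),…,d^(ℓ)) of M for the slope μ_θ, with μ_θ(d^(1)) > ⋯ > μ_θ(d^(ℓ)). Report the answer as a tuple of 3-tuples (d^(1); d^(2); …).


Barcode: M ≅ I[1,1]^2, I[1,3], I[3,3]^2. HN layers by μ_θ (3 steps, strictly decreasing):
  μ^(1)=5; μ^(2)=-3; μ^(3)=-4

((0, 0, 3); (0, 1, 0); (3, 0, 0))


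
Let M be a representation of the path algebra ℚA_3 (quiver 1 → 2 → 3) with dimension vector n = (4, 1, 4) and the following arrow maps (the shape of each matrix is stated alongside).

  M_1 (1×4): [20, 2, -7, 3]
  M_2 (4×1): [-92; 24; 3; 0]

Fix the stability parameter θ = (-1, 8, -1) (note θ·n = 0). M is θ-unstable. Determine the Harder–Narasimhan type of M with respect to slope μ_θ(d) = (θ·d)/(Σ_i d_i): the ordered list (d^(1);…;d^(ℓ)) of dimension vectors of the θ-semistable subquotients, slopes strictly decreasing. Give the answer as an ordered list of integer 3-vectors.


Via rank(M_{q-1}∘⋯∘M_p): M ≅ I[1,1]^3, I[1,3], I[3,3]^3.
μ_θ-semistable layers: μ^(1)=7/2; μ^(2)=-1

((0, 1, 1); (4, 0, 3))


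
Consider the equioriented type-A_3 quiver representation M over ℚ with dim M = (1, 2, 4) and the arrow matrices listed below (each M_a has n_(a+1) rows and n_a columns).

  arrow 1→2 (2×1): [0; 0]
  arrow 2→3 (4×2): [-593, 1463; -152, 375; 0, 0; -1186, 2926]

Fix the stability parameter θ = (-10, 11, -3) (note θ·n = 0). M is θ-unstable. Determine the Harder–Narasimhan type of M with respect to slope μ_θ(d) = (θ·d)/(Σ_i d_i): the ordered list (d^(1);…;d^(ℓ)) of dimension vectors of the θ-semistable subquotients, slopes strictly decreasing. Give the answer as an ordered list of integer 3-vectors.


Barcode: M ≅ I[1,1], I[2,3]^2, I[3,3]^2. HN layers by μ_θ (3 steps, strictly decreasing):
  μ^(1)=4; μ^(2)=-3; μ^(3)=-10

((0, 2, 2); (0, 0, 2); (1, 0, 0))


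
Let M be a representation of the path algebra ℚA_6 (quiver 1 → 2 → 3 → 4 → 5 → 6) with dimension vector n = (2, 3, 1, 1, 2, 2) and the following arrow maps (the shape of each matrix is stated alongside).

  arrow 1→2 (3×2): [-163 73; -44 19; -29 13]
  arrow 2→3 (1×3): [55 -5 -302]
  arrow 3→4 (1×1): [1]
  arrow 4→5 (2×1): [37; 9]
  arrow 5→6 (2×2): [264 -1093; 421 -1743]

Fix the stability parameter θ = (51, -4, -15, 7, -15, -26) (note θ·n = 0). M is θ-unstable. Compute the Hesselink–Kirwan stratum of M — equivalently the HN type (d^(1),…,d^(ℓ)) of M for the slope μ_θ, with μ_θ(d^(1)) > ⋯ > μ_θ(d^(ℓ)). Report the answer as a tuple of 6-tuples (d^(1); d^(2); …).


Via rank(M_{q-1}∘⋯∘M_p): M ≅ I[1,2], I[1,6], I[2,2], I[5,6].
μ_θ-semistable layers: μ^(1)=47/2; μ^(2)=-1/3; μ^(3)=-4; μ^(4)=-41/2

((1, 1, 0, 0, 0, 0); (1, 1, 1, 1, 1, 1); (0, 1, 0, 0, 0, 0); (0, 0, 0, 0, 1, 1))


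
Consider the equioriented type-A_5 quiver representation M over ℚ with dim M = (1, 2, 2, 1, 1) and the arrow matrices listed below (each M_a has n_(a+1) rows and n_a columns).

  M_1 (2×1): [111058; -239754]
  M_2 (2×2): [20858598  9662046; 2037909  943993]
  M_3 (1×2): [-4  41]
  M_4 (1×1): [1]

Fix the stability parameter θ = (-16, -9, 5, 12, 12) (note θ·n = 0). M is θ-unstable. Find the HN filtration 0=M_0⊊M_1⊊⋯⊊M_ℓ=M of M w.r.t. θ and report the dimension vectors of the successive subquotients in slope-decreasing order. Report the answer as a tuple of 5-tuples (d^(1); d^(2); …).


Via rank(M_{q-1}∘⋯∘M_p): M ≅ I[1,2], I[2,5], I[3,3].
μ_θ-semistable layers: μ^(1)=12; μ^(2)=5; μ^(3)=-9; μ^(4)=-16

((0, 0, 0, 1, 1); (0, 0, 2, 0, 0); (0, 2, 0, 0, 0); (1, 0, 0, 0, 0))


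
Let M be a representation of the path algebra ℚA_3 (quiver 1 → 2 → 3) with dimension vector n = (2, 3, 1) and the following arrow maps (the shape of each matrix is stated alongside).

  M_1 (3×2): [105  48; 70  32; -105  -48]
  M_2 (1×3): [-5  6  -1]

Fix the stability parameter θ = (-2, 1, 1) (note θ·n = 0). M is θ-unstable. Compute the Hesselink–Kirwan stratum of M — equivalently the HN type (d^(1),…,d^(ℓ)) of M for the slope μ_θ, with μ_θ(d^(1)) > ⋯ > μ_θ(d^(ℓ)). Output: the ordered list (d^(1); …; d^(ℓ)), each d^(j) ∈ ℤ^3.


Via rank(M_{q-1}∘⋯∘M_p): M ≅ I[1,1], I[1,2], I[2,2], I[2,3].
μ_θ-semistable layers: μ^(1)=1; μ^(2)=-2

((0, 3, 1); (2, 0, 0))


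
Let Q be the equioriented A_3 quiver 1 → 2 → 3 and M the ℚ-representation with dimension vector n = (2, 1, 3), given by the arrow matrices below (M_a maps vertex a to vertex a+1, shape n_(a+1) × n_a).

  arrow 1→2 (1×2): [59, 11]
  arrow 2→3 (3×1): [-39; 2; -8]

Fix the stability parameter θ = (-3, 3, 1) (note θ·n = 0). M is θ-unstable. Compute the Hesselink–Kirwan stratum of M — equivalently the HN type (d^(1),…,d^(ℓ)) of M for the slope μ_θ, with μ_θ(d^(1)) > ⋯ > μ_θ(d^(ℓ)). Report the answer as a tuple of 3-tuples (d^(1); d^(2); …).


Via rank(M_{q-1}∘⋯∘M_p): M ≅ I[1,1], I[1,3], I[3,3]^2.
μ_θ-semistable layers: μ^(1)=2; μ^(2)=1; μ^(3)=-3

((0, 1, 1); (0, 0, 2); (2, 0, 0))


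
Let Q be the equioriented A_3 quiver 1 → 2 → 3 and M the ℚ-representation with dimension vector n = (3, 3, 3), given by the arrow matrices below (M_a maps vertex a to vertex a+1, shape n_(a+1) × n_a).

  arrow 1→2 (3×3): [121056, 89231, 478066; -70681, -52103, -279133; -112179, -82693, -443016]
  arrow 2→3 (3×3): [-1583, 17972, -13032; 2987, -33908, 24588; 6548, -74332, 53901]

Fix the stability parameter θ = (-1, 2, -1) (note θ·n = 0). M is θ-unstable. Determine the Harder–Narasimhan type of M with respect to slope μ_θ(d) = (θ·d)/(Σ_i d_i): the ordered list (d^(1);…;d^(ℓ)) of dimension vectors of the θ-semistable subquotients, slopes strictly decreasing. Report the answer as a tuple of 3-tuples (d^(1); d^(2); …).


Interval decomposition of M: I[1,2], I[1,3]^2, I[3,3].
HN type (ℓ=3): μ^(1)=2; μ^(2)=1/2; μ^(3)=-1

((0, 1, 0); (0, 2, 2); (3, 0, 1))


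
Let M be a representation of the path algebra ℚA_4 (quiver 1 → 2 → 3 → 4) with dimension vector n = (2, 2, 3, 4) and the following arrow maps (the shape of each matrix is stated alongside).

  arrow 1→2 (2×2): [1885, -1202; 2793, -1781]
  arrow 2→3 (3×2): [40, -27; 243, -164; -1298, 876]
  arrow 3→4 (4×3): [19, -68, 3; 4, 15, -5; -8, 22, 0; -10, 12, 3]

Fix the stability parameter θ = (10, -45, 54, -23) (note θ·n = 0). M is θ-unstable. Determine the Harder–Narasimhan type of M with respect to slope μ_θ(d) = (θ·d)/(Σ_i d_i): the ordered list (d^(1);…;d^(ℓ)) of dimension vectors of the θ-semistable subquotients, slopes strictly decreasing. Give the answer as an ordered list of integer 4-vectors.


Interval decomposition of M: I[1,4]^2, I[3,4], I[4,4].
HN type (ℓ=3): μ^(1)=31/2; μ^(2)=-35/2; μ^(3)=-23

((0, 0, 3, 3); (2, 2, 0, 0); (0, 0, 0, 1))


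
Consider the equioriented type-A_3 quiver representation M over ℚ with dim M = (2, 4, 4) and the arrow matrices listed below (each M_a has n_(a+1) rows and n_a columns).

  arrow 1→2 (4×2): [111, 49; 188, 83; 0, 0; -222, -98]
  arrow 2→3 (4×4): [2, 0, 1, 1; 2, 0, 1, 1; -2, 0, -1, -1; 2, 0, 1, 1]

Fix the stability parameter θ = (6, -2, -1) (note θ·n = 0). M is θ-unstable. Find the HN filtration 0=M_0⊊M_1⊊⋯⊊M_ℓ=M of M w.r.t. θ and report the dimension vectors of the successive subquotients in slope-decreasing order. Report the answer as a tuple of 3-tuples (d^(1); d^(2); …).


Interval decomposition of M: I[1,2]^2, I[2,2], I[2,3], I[3,3]^3.
HN type (ℓ=3): μ^(1)=2; μ^(2)=-1; μ^(3)=-2

((2, 2, 0); (0, 0, 4); (0, 2, 0))


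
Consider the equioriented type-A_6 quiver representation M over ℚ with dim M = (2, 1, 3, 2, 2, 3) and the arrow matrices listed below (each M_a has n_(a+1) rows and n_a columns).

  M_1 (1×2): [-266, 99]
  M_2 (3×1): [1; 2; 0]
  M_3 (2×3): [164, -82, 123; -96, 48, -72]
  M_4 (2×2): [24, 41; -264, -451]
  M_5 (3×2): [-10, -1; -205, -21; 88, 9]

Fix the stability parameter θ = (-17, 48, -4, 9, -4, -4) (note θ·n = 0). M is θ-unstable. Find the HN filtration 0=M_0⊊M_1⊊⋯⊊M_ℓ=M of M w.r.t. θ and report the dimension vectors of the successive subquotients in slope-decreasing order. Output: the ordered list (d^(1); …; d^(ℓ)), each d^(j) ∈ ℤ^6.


Barcode: M ≅ I[1,1], I[1,3], I[3,3], I[3,4], I[4,6], I[5,6], I[6,6]. HN layers by μ_θ (5 steps, strictly decreasing):
  μ^(1)=22; μ^(2)=9; μ^(3)=1/3; μ^(4)=-4; μ^(5)=-17

((0, 1, 1, 0, 0, 0); (0, 0, 0, 1, 0, 0); (0, 0, 0, 1, 1, 1); (0, 0, 2, 0, 1, 2); (2, 0, 0, 0, 0, 0))


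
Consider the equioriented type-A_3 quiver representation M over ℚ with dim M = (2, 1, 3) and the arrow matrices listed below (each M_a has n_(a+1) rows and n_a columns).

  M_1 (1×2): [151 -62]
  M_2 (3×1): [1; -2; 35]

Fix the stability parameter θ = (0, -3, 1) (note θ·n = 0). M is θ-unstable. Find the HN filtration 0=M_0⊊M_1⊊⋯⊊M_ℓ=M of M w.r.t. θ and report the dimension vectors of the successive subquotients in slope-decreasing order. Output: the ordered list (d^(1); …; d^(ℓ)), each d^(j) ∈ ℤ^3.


Barcode: M ≅ I[1,1], I[1,3], I[3,3]^2. HN layers by μ_θ (3 steps, strictly decreasing):
  μ^(1)=1; μ^(2)=0; μ^(3)=-3/2

((0, 0, 3); (1, 0, 0); (1, 1, 0))


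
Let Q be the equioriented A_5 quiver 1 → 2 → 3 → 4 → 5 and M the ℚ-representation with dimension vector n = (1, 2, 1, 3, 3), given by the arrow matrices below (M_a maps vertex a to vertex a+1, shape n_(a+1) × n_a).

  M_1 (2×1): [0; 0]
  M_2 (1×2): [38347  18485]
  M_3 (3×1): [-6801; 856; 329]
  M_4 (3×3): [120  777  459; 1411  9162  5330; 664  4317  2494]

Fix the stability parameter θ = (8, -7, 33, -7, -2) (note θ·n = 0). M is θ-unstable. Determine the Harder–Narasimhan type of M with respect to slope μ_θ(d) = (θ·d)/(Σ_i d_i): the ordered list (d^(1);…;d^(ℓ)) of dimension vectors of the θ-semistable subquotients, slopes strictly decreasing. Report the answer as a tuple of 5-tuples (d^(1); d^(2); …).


Via rank(M_{q-1}∘⋯∘M_p): M ≅ I[1,1], I[2,2], I[2,5], I[4,5]^2.
μ_θ-semistable layers: μ^(1)=8; μ^(2)=-2; μ^(3)=-7

((1, 0, 1, 1, 1); (0, 0, 0, 0, 2); (0, 2, 0, 2, 0))


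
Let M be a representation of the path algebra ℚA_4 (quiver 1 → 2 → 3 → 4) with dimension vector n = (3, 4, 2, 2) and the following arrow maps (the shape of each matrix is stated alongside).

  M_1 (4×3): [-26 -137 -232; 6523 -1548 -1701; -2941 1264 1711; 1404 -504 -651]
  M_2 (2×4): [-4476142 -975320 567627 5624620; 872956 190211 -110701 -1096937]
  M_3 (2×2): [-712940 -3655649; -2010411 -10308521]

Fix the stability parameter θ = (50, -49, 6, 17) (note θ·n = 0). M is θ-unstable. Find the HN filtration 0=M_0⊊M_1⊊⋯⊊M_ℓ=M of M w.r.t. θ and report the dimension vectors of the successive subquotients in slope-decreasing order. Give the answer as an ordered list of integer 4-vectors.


Barcode: M ≅ I[1,2], I[1,4]^2, I[2,2]. HN layers by μ_θ (4 steps, strictly decreasing):
  μ^(1)=17; μ^(2)=6; μ^(3)=1/2; μ^(4)=-49

((0, 0, 0, 2); (0, 0, 2, 0); (3, 3, 0, 0); (0, 1, 0, 0))


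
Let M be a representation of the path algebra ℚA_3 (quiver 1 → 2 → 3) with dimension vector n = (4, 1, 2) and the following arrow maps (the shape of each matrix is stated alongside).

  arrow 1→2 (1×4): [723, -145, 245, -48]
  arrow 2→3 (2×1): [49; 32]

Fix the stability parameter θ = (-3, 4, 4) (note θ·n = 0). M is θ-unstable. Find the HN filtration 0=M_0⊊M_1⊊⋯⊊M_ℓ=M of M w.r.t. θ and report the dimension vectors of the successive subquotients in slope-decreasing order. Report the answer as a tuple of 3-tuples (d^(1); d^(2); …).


Interval decomposition of M: I[1,1]^3, I[1,3], I[3,3].
HN type (ℓ=2): μ^(1)=4; μ^(2)=-3

((0, 1, 2); (4, 0, 0))


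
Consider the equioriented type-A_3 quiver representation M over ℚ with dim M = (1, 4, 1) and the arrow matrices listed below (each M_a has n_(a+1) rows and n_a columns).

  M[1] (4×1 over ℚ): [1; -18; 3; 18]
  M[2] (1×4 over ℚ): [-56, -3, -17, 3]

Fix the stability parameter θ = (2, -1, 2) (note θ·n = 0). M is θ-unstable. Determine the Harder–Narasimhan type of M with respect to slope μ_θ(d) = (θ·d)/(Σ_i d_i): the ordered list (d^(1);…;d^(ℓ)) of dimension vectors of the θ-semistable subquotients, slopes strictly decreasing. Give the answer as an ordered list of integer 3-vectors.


Barcode: M ≅ I[1,3], I[2,2]^3. HN layers by μ_θ (3 steps, strictly decreasing):
  μ^(1)=2; μ^(2)=1/2; μ^(3)=-1

((0, 0, 1); (1, 1, 0); (0, 3, 0))


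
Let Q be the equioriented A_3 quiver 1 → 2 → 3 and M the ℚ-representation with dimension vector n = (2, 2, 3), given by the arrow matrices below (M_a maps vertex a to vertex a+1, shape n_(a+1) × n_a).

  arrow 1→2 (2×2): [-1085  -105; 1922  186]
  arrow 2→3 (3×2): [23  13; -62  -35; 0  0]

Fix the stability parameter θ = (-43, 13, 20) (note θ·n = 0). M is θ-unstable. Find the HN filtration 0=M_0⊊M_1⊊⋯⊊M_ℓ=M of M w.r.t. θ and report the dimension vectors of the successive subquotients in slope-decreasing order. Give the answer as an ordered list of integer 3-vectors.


Interval decomposition of M: I[1,1], I[1,3], I[2,3], I[3,3].
HN type (ℓ=3): μ^(1)=20; μ^(2)=13; μ^(3)=-43

((0, 0, 3); (0, 2, 0); (2, 0, 0))


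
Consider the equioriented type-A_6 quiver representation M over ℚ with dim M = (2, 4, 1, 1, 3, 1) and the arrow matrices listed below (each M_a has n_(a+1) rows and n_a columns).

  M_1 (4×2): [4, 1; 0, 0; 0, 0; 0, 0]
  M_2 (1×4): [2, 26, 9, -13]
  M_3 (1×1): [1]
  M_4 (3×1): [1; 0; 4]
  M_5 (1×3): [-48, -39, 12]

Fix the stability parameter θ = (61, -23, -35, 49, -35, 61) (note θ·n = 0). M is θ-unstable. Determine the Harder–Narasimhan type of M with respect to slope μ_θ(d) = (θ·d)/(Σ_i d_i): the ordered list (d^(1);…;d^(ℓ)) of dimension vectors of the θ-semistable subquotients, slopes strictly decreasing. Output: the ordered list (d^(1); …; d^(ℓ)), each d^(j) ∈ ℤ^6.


Via rank(M_{q-1}∘⋯∘M_p): M ≅ I[1,1], I[1,5], I[2,2]^3, I[5,5], I[5,6].
μ_θ-semistable layers: μ^(1)=61; μ^(2)=7; μ^(3)=1; μ^(4)=-23; μ^(5)=-35

((1, 0, 0, 0, 0, 1); (0, 0, 0, 1, 1, 0); (1, 1, 1, 0, 0, 0); (0, 3, 0, 0, 0, 0); (0, 0, 0, 0, 2, 0))


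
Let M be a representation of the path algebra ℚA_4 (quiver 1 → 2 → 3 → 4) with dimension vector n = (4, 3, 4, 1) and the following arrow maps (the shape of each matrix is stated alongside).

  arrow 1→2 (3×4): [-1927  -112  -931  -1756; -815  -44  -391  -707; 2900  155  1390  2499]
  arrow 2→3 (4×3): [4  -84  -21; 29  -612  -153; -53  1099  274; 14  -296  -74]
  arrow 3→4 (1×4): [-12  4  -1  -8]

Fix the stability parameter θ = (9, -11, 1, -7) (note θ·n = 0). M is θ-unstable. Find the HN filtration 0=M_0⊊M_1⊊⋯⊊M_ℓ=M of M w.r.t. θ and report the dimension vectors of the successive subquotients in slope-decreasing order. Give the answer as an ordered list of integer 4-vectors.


Barcode: M ≅ I[1,1], I[1,3]^2, I[1,4], I[3,3]. HN layers by μ_θ (4 steps, strictly decreasing):
  μ^(1)=9; μ^(2)=1; μ^(3)=-1; μ^(4)=-2

((1, 0, 0, 0); (0, 0, 3, 0); (2, 2, 0, 0); (1, 1, 1, 1))


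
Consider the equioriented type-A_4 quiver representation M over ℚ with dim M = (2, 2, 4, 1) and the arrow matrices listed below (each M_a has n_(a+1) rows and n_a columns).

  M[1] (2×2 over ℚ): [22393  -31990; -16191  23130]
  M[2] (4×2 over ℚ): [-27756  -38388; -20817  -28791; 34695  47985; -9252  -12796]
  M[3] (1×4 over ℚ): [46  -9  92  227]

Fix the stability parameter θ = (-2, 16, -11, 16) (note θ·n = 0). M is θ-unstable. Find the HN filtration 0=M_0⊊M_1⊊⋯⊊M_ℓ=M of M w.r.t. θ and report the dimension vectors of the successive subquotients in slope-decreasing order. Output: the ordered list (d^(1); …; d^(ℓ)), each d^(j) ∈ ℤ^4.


Barcode: M ≅ I[1,1], I[1,2], I[2,4], I[3,3]^3. HN layers by μ_θ (4 steps, strictly decreasing):
  μ^(1)=16; μ^(2)=5/2; μ^(3)=-2; μ^(4)=-11

((0, 1, 0, 1); (0, 1, 1, 0); (2, 0, 0, 0); (0, 0, 3, 0))


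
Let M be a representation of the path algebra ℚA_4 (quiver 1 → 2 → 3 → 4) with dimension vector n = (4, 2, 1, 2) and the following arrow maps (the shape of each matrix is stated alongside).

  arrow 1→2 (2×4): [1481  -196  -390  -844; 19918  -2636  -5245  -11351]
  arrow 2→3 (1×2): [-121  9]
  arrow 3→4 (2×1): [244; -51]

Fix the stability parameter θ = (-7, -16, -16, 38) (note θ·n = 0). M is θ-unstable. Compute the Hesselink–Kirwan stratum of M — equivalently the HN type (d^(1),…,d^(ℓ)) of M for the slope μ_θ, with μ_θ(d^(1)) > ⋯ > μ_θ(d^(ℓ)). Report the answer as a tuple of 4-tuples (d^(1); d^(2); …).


Barcode: M ≅ I[1,1]^2, I[1,2], I[1,4], I[4,4]. HN layers by μ_θ (4 steps, strictly decreasing):
  μ^(1)=38; μ^(2)=-7; μ^(3)=-23/2; μ^(4)=-13

((0, 0, 0, 2); (2, 0, 0, 0); (1, 1, 0, 0); (1, 1, 1, 0))


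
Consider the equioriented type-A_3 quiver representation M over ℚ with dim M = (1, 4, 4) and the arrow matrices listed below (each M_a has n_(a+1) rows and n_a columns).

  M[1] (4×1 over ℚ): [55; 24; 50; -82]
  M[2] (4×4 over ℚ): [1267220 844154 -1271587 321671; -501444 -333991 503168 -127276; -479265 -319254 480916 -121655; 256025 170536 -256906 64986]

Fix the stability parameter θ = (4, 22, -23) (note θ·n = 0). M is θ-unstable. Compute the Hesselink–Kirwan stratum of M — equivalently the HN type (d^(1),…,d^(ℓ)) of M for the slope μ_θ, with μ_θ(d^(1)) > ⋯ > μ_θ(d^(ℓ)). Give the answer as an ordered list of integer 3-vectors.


Barcode: M ≅ I[1,3], I[2,3]^3. HN layers by μ_θ (2 steps, strictly decreasing):
  μ^(1)=1; μ^(2)=-1/2

((1, 1, 1); (0, 3, 3))


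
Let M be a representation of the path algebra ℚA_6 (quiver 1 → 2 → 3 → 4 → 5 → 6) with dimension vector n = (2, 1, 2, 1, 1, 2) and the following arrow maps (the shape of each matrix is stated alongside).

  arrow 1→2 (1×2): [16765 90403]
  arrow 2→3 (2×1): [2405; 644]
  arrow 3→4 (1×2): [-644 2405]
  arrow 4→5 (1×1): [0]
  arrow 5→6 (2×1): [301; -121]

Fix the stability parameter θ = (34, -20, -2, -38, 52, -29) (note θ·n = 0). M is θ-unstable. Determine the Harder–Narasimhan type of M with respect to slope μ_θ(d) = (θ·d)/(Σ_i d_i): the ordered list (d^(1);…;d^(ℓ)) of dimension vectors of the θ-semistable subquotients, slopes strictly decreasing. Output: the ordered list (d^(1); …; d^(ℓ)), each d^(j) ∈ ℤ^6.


Via rank(M_{q-1}∘⋯∘M_p): M ≅ I[1,1], I[1,3], I[3,4], I[5,6], I[6,6].
μ_θ-semistable layers: μ^(1)=34; μ^(2)=23/2; μ^(3)=4; μ^(4)=-20; μ^(5)=-29

((1, 0, 0, 0, 0, 0); (0, 0, 0, 0, 1, 1); (1, 1, 1, 0, 0, 0); (0, 0, 1, 1, 0, 0); (0, 0, 0, 0, 0, 1))


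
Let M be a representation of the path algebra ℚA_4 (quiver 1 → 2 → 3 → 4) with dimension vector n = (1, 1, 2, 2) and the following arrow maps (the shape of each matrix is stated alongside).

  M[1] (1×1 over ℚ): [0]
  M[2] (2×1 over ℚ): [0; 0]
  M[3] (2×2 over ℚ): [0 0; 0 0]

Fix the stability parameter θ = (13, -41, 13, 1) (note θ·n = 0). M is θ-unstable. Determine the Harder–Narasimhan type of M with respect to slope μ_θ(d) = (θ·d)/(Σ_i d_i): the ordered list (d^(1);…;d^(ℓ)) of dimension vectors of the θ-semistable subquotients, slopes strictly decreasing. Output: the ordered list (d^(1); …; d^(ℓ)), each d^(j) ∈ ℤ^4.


Via rank(M_{q-1}∘⋯∘M_p): M ≅ I[1,1], I[2,2], I[3,3]^2, I[4,4]^2.
μ_θ-semistable layers: μ^(1)=13; μ^(2)=1; μ^(3)=-41

((1, 0, 2, 0); (0, 0, 0, 2); (0, 1, 0, 0))
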